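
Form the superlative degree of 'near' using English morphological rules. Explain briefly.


Apply superlative formation (add -est): 'near' -> 'nearest'.

nearest


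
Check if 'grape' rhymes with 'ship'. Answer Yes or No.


Rime (stressed vowel + following sounds) of 'grape': -ape = /eɪp/
Rime of 'ship': -ip = /ɪp/
/eɪp/ and /ɪp/ are different ending sounds, so the words do not rhyme.

No


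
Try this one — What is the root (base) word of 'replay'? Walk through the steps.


Remove prefix 're' from 'replay' to get root 'play'.

play


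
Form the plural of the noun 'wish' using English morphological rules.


Apply rule: Add -es (sibilant/fricative ending). 'wish' becomes 'wishes'.

wishes


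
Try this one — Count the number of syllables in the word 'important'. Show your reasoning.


Break 'important' into syllables: im-por-tant -> im | por | tant = 3 syllables

3 syllables


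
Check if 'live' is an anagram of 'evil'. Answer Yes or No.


Sorted letters of 'live': 'eilv'
Sorted letters of 'evil': 'eilv'
They match.

Yes


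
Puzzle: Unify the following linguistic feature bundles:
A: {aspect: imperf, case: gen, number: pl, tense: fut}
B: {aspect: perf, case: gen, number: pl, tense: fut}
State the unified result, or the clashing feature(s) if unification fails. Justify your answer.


Compare features:
aspect: A=imperf vs B=perf -> CLASH
case: A=gen vs B=gen -> unified: gen
number: A=pl vs B=pl -> unified: pl
tense: A=fut vs B=fut -> unified: fut
Clash detected on feature 'aspect' (imperf vs perf); unification fails.

CLASH on 'aspect' (imperf vs perf)


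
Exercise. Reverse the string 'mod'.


Reverse 'mod' character by character: 'dom'.

dom


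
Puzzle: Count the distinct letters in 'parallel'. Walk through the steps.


Unique letters in 'parallel': {a, e, l, p, r} = 5 distinct letters.

5


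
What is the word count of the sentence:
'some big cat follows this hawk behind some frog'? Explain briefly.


Split into words: some | big | cat | follows | this | hawk | behind | some | frog = 9 words.

9


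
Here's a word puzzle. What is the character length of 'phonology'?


Spell out 'phonology' and number each letter: p(1), h(2), o(3), n(4), o(5), l(6), o(7), g(8), y(9). Total: 9 letters.

9


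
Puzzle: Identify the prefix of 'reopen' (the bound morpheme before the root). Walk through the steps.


The word 'reopen' = 're' (prefix) + 'open' (root). The prefix is 're'.

re


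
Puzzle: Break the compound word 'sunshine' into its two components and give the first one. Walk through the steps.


Split 'sunshine' into 'sun' + 'shine'. The first part is 'sun'.

sun


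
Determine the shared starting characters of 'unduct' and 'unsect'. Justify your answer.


Compare from the start: 2 characters match: 'un'. Mismatch at position 3: 'd' vs 's'.

un


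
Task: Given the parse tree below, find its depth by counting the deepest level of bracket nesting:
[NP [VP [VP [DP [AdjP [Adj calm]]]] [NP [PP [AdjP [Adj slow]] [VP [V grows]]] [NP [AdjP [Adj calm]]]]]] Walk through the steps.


Count bracket nesting levels:
'[' at pos 0: depth = 1
'[' at pos 4: depth = 2
'[' at pos 8: depth = 3
'[' at pos 12: depth = 4
'[' at pos 16: depth = 5
'[' at pos 22: depth = 6
'[' at pos 36: depth = 3
'[' at pos 40: depth = 4
'[' at pos 44: depth = 5
'[' at pos 50: depth = 6
'[' at pos 62: depth = 5
'[' at pos 66: depth = 6
'[' at pos 78: depth = 4
'[' at pos 82: depth = 5
'[' at pos 88: depth = 6
Maximum depth reached: 6

6


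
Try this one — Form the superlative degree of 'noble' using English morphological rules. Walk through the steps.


Apply superlative formation (ends in e: add -st): 'noble' -> 'noblest'.

noblest


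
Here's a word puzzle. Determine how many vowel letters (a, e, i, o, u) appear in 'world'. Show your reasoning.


Vowels in 'world': o = 1 vowels.

1


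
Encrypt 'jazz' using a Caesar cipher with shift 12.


Shift each letter by 12: j -> v, a -> m, z -> l, z -> l. Result: 'vmll'.

vmll


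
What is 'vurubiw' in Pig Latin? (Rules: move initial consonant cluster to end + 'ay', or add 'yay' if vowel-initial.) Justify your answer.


'vurubiw': move consonant cluster 'v' to end and add 'ay': 'urubiwvay'.

urubiwvay


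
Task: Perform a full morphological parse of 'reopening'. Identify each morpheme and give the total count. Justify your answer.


Step 1: Identify prefix: 're' (meaning: again)
Step 2: Identify root: 'open'
Step 3: Identify suffix(es): 'ing'
Decomposition: re- (prefix: again) + open (root) + -ing (suffix: ongoing action)
Total morphemes: 3

3 morphemes (re- (prefix: again) + open (root) + -ing (suffix: ongoing action))


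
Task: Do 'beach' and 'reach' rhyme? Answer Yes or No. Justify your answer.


Rime (stressed vowel + following sounds) of 'beach': -each = /iːtʃ/
Rime of 'reach': -each = /iːtʃ/
/iːtʃ/ and /iːtʃ/ are the same ending sound, so the words rhyme.

Yes


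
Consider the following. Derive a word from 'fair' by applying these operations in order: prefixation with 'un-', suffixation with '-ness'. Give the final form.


Step 1: Add prefix 'un-' to 'fair' = 'unfair'
Step 2: Add suffix '-ness' to 'unfair' = 'unfairness'

unfairness


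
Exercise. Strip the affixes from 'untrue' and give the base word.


Remove prefix 'un' from 'untrue' to get root 'true'.

true


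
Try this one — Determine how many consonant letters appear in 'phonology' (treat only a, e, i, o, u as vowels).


Consonants in 'phonology': p, h, n, l, g, y = 6 consonants.

6


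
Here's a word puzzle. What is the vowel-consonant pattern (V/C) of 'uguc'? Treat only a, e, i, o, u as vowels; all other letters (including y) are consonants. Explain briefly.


Letter mapping: u = V, g = C, u = V, c = C.

VCVC


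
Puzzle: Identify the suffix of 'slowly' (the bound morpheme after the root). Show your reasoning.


The word 'slowly' = 'slow' (root) + '-ly' (suffix). The suffix is '-ly'.

ly


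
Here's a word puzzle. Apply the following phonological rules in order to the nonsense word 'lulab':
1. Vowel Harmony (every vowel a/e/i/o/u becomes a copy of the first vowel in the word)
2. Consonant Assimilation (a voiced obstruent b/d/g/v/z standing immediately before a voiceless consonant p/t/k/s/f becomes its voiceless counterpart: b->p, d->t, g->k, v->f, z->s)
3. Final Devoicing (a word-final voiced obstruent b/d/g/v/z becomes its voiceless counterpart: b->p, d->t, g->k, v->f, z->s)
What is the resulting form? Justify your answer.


Starting form: 'lulab'
Rule 1: Vowel Harmony: all vowels become 'u' (matching first vowel). 'lulab' -> 'lulub'
Rule 2: Consonant Assimilation: no voiced obstruent (b/d/g/v/z) stands immediately before a voiceless consonant (p/t/k/s/f). No change.
Rule 3: Final Devoicing: word-final voiced obstruent 'b' becomes voiceless 'p'. 'lulub' -> 'lulup'
Final form: 'lulup'

lulup


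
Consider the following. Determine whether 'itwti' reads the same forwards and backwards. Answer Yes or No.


Forward: 'itwti'
Reversed: 'itwti'
They are identical.

Yes


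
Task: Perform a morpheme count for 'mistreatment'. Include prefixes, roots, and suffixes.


Decomposition: mis- (prefix) + treat (root) + -ment (suffix) = 3 morpheme(s)

3 morphemes


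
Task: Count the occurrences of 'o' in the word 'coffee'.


Letter 'o' in 'coffee': found at position(s) 2 = 1 occurrence(s).

1


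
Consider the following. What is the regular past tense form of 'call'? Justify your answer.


Apply rule: Add -ed. 'call' becomes 'called'.

called


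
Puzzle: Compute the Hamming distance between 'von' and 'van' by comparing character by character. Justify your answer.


Alignment:
Position 1: 'v' vs 'v' = match
Position 2: 'o' vs 'a' = DIFFER
Position 3: 'n' vs 'n' = match
Total differences: 1

1


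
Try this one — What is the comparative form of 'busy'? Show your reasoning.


Apply comparative formation (consonant + y: change y to i, add -er): 'busy' -> 'busier'.

busier


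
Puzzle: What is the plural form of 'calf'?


Apply rule: Change -f to -ves. 'calf' becomes 'calves'.

calves


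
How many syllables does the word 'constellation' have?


Break 'constellation' into syllables: con-stel-la-tion -> con | stel | la | tion = 4 syllables

4 syllables


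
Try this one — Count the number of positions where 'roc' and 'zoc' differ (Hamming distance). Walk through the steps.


Alignment:
Position 1: 'r' vs 'z' = DIFFER
Position 2: 'o' vs 'o' = match
Position 3: 'c' vs 'c' = match
Total differences: 1

1


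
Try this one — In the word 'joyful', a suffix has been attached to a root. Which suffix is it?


The word 'joyful' = 'joy' (root) + '-ful' (suffix). The suffix is '-ful'.

ful


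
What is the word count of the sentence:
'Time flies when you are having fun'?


Split into words: Time | flies | when | you | are | having | fun = 7 words.

7


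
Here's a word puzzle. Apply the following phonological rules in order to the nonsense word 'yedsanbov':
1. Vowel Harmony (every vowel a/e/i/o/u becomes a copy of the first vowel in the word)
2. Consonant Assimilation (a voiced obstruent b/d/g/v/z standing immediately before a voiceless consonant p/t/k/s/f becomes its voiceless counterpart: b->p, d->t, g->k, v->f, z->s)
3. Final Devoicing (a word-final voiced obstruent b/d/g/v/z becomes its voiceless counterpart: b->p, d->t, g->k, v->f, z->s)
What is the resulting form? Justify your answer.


Starting form: 'yedsanbov'
Rule 1: Vowel Harmony: all vowels become 'e' (matching first vowel). 'yedsanbov' -> 'yedsenbev'
Rule 2: Consonant Assimilation: voiced obstruent before voiceless consonant becomes voiceless ('ds' -> 'ts'). 'yedsenbev' -> 'yetsenbev'
Rule 3: Final Devoicing: word-final voiced obstruent 'v' becomes voiceless 'f'. 'yetsenbev' -> 'yetsenbef'
Final form: 'yetsenbef'

yetsenbef


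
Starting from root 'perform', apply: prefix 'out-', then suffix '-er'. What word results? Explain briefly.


Step 1: Add prefix 'out-' to 'perform' = 'outperform'
Step 2: Add suffix '-er' to 'outperform' = 'outperformer'

outperformer


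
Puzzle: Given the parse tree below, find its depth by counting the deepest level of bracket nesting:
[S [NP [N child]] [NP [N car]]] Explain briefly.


Count bracket nesting levels:
'[' at pos 0: depth = 1
'[' at pos 3: depth = 2
'[' at pos 7: depth = 3
'[' at pos 18: depth = 2
'[' at pos 22: depth = 3
Maximum depth reached: 3

3


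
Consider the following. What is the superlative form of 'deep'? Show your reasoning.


Apply superlative formation (add -est): 'deep' -> 'deepest'.

deepest


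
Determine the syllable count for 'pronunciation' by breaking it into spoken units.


Break 'pronunciation' into syllables: pro-nun-ci-a-tion -> pro | nun | ci | a | tion = 5 syllables

5 syllables


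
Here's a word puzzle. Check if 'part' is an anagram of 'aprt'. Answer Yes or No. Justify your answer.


Sorted letters of 'part': 'aprt'
Sorted letters of 'aprt': 'aprt'
They match.

Yes


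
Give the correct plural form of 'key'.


Apply rule: Add -s. 'key' becomes 'keys'.

keys


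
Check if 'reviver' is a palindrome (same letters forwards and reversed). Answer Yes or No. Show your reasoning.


Forward: 'reviver'
Reversed: 'reviver'
They are identical.

Yes


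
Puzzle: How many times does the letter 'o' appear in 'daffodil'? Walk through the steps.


Letter 'o' in 'daffodil': found at position(s) 5 = 1 occurrence(s).

1


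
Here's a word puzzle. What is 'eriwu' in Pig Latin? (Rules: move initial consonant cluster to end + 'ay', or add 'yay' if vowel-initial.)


'eriwu' starts with a vowel, so add 'yay': 'eriwuyay'.

eriwuyay


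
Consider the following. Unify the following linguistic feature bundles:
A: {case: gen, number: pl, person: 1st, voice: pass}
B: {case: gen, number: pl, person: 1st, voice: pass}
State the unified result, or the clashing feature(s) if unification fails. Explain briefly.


Compare features:
case: A=gen vs B=gen -> unified: gen
number: A=pl vs B=pl -> unified: pl
person: A=1st vs B=1st -> unified: 1st
voice: A=pass vs B=pass -> unified: pass
No clashes found.

Unified: {case: gen, number: pl, person: 1st, voice: pass}


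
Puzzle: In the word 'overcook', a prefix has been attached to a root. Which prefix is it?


The word 'overcook' = 'over' (prefix) + 'cook' (root). The prefix is 'over'.

over


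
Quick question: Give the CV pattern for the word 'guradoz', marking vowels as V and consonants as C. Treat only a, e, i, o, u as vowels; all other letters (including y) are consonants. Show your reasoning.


Letter mapping: g = C, u = V, r = C, a = V, d = C, o = V, z = C.

CVCVCVC


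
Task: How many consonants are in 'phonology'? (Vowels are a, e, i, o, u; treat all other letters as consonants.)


Consonants in 'phonology': p, h, n, l, g, y = 6 consonants.

6


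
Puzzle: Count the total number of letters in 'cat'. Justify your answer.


Spell out 'cat' and number each letter: c(1), a(2), t(3). Total: 3 letters.

3


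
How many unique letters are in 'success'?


Unique letters in 'success': {c, e, s, u} = 4 distinct letters.

4


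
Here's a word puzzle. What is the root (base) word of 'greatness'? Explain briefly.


Remove suffix '-ness' from 'greatness' to get root 'great'.

great


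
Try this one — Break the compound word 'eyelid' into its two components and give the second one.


Split 'eyelid' into 'eye' + 'lid'. The second part is 'lid'.

lid


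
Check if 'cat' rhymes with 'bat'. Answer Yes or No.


Rime (stressed vowel + following sounds) of 'cat': -at = /æt/
Rime of 'bat': -at = /æt/
/æt/ and /æt/ are the same ending sound, so the words rhyme.

Yes


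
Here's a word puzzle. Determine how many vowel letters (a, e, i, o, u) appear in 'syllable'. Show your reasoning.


Vowels in 'syllable': a, e = 2 vowels.

2


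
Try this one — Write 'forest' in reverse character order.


Reverse 'forest' character by character: 'tserof'.

tserof


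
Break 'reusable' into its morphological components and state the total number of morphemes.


Step 1: Identify prefix: 're' (meaning: again)
Step 2: Identify root: 'use'
Step 3: Identify suffix(es): 'able'
Decomposition: re- (prefix: again) + use (root) + -able (suffix: capable of)
Total morphemes: 3

3 morphemes (re- (prefix: again) + use (root) + -able (suffix: capable of))


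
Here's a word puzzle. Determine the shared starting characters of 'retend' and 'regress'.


Compare from the start: 2 characters match: 're'. Mismatch at position 3: 't' vs 'g'.

re


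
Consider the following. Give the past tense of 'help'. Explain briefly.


Apply rule: Add -ed. 'help' becomes 'helped'.

helped


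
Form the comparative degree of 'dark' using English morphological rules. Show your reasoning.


Apply comparative formation (add -er): 'dark' -> 'darker'.

darker


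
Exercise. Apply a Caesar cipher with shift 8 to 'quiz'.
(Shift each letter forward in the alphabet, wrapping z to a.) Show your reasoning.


Shift each letter by 8: q -> y, u -> c, i -> q, z -> h. Result: 'ycqh'.

ycqh


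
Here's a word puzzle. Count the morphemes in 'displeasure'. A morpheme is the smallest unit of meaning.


Decomposition: dis- (prefix) + please (root) + -ure (suffix) = 3 morpheme(s)

3 morphemes


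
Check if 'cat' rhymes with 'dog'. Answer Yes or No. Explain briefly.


Rime (stressed vowel + following sounds) of 'cat': -at = /æt/
Rime of 'dog': -og = /ɒg/
/æt/ and /ɒg/ are different ending sounds, so the words do not rhyme.

No


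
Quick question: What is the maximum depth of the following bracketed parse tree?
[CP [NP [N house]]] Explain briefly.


Count bracket nesting levels:
'[' at pos 0: depth = 1
'[' at pos 4: depth = 2
'[' at pos 8: depth = 3
Maximum depth reached: 3

3


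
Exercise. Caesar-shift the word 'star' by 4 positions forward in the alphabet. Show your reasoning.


Shift each letter by 4: s -> w, t -> x, a -> e, r -> v. Result: 'wxev'.

wxev


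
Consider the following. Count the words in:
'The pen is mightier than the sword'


Split into words: The | pen | is | mightier | than | the | sword = 7 words.

7


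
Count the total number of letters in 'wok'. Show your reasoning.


Spell out 'wok' and number each letter: w(1), o(2), k(3). Total: 3 letters.

3


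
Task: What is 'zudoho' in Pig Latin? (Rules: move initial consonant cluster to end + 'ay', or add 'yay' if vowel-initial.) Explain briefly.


'zudoho': move consonant cluster 'z' to end and add 'ay': 'udohozay'.

udohozay


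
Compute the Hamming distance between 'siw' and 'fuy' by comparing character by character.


Alignment:
Position 1: 's' vs 'f' = DIFFER
Position 2: 'i' vs 'u' = DIFFER
Position 3: 'w' vs 'y' = DIFFER
Total differences: 3

3


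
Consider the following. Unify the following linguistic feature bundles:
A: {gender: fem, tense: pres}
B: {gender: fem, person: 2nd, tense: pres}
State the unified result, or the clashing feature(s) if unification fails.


Compare features:
gender: A=fem vs B=fem -> unified: fem
person: A=_ vs B=2nd -> unified: 2nd
tense: A=pres vs B=pres -> unified: pres
No clashes found.

Unified: {gender: fem, person: 2nd, tense: pres}


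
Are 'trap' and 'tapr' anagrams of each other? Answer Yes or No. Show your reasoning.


Sorted letters of 'trap': 'aprt'
Sorted letters of 'tapr': 'aprt'
They match.

Yes


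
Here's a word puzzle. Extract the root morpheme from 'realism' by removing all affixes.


Remove suffix '-ism' from 'realism' to get root 'real'.

real


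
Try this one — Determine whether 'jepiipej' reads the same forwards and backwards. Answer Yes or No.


Forward: 'jepiipej'
Reversed: 'jepiipej'
They are identical.

Yes


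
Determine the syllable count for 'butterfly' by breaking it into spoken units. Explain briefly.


Break 'butterfly' into syllables: but-ter-fly -> but | ter | fly = 3 syllables

3 syllables


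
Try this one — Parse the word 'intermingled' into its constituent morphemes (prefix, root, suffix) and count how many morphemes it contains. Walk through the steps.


Step 1: Identify prefix: 'inter' (meaning: between)
Step 2: Identify root: 'mingle'
Step 3: Identify suffix(es): 'ed'
Decomposition: inter- (prefix: between) + mingle (root) + -ed (suffix: past)
Total morphemes: 3

3 morphemes (inter- (prefix: between) + mingle (root) + -ed (suffix: past))


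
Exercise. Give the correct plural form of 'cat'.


Apply rule: Add -s. 'cat' becomes 'cats'.

cats


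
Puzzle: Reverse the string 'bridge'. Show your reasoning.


Reverse 'bridge' character by character: 'egdirb'.

egdirb


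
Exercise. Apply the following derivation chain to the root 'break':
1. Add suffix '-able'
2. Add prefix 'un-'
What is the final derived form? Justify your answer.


Step 1: Add suffix '-able' to 'break' = 'breakable'
Step 2: Add prefix 'un-' to 'breakable' = 'unbreakable'

unbreakable


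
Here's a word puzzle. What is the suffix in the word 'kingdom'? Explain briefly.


The word 'kingdom' = 'king' (root) + '-dom' (suffix). The suffix is '-dom'.

dom


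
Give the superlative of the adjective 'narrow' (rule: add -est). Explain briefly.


Apply superlative formation (add -est): 'narrow' -> 'narrowest'.

narrowest


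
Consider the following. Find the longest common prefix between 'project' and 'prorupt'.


Compare from the start: 3 characters match: 'pro'. Mismatch at position 4: 'j' vs 'r'.

pro


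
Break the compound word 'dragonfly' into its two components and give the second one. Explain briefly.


Split 'dragonfly' into 'dragon' + 'fly'. The second part is 'fly'.

fly


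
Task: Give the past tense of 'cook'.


Apply rule: Add -ed. 'cook' becomes 'cooked'.

cooked


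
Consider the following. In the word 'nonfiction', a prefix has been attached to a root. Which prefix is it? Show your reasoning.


The word 'nonfiction' = 'non' (prefix) + 'fiction' (root). The prefix is 'non'.

non


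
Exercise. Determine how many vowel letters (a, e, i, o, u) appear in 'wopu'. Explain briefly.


Vowels in 'wopu': o, u = 2 vowels.

2


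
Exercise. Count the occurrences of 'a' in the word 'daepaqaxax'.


Letter 'a' in 'daepaqaxax': found at position(s) 2, 5, 7, 9 = 4 occurrence(s).

4


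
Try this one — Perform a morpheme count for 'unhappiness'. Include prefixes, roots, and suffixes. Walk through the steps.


Decomposition: un- (prefix) + happy (root) + -ness (suffix) = 3 morpheme(s)

3 morphemes


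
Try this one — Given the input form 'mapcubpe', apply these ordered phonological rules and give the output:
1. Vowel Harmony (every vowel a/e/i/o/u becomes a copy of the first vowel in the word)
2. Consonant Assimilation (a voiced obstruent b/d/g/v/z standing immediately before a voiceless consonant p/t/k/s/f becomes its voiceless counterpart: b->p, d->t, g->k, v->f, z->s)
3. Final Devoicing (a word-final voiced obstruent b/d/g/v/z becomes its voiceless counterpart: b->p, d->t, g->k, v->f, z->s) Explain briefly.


Starting form: 'mapcubpe'
Rule 1: Vowel Harmony: all vowels become 'a' (matching first vowel). 'mapcubpe' -> 'mapcabpa'
Rule 2: Consonant Assimilation: voiced obstruent before voiceless consonant becomes voiceless ('bp' -> 'pp'). 'mapcabpa' -> 'mapcappa'
Rule 3: Final Devoicing: the word ends in the vowel 'a', not a consonant. No change.
Final form: 'mapcappa'

mapcappa


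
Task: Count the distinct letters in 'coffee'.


Unique letters in 'coffee': {c, e, f, o} = 4 distinct letters.

4


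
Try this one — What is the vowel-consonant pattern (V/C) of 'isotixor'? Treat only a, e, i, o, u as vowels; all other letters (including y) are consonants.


Letter mapping: i = V, s = C, o = V, t = C, i = V, x = C, o = V, r = C.

VCVCVCVC


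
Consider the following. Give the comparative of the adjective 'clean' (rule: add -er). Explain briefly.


Apply comparative formation (add -er): 'clean' -> 'cleaner'.

cleaner


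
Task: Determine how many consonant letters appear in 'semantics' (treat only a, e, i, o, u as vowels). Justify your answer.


Consonants in 'semantics': s, m, n, t, c, s = 6 consonants.

6


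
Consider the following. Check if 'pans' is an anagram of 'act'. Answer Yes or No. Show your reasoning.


Sorted letters of 'pans': 'anps'
Sorted letters of 'act': 'act'
They do not match.

No


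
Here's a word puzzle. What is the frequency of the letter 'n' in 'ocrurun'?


Letter 'n' in 'ocrurun': found at position(s) 7 = 1 occurrence(s).

1


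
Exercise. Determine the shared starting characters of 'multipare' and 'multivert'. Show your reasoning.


Compare from the start: 5 characters match: 'multi'. Mismatch at position 6: 'p' vs 'v'.

multi


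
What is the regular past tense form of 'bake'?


Apply rule: Add -d (word ends in -e). 'bake' becomes 'baked'.

baked


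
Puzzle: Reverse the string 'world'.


Reverse 'world' character by character: 'dlrow'.

dlrow


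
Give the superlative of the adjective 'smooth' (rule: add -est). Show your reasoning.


Apply superlative formation (add -est): 'smooth' -> 'smoothest'.

smoothest


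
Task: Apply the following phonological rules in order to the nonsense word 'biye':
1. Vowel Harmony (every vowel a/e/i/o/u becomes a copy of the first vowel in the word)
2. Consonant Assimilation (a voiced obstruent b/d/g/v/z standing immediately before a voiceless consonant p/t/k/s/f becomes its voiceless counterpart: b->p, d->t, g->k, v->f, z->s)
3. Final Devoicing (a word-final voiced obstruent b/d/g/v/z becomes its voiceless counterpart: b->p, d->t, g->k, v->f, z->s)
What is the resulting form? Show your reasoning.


Starting form: 'biye'
Rule 1: Vowel Harmony: all vowels become 'i' (matching first vowel). 'biye' -> 'biyi'
Rule 2: Consonant Assimilation: no voiced obstruent (b/d/g/v/z) stands immediately before a voiceless consonant (p/t/k/s/f). No change.
Rule 3: Final Devoicing: the word ends in the vowel 'i', not a consonant. No change.
Final form: 'biyi'

biyi


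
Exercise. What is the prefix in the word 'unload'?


The word 'unload' = 'un' (prefix) + 'load' (root). The prefix is 'un'.

un


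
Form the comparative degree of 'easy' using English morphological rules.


Apply comparative formation (consonant + y: change y to i, add -er): 'easy' -> 'easier'.

easier


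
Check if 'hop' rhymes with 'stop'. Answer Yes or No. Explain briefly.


Rime (stressed vowel + following sounds) of 'hop': -op = /ɒp/
Rime of 'stop': -op = /ɒp/
/ɒp/ and /ɒp/ are the same ending sound, so the words rhyme.

Yes


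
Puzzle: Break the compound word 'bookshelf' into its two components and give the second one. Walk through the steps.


Split 'bookshelf' into 'book' + 'shelf'. The second part is 'shelf'.

shelf


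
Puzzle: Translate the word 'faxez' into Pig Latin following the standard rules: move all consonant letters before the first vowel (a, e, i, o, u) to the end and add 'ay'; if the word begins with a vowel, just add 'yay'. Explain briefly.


'faxez': move consonant cluster 'f' to end and add 'ay': 'axezfay'.

axezfay


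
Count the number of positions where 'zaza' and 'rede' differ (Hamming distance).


Alignment:
Position 1: 'z' vs 'r' = DIFFER
Position 2: 'a' vs 'e' = DIFFER
Position 3: 'z' vs 'd' = DIFFER
Position 4: 'a' vs 'e' = DIFFER
Total differences: 4

4


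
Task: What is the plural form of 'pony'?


Apply rule: Change -y to -ies (consonant + y). 'pony' becomes 'ponies'.

ponies


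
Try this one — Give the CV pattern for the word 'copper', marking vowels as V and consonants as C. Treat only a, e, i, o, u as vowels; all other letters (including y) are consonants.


Letter mapping: c = C, o = V, p = C, p = C, e = V, r = C.

CVCCVC


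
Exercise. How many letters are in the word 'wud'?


Spell out 'wud' and number each letter: w(1), u(2), d(3). Total: 3 letters.

3


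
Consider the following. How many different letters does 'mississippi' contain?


Unique letters in 'mississippi': {i, m, p, s} = 4 distinct letters.

4


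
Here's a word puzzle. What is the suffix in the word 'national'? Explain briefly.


The word 'national' = 'nation' (root) + '-al' (suffix). The suffix is '-al'.

al


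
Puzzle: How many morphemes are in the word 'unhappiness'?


Decomposition: un- (prefix) + happy (root) + -ness (suffix) = 3 morpheme(s)

3 morphemes


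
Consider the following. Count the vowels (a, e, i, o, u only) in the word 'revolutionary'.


Vowels in 'revolutionary': e, o, u, i, o, a = 6 vowels.

6


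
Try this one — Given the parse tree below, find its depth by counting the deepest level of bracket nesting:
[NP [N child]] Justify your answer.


Count bracket nesting levels:
'[' at pos 0: depth = 1
'[' at pos 4: depth = 2
Maximum depth reached: 2

2


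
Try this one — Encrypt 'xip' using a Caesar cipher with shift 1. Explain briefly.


Shift each letter by 1: x -> y, i -> j, p -> q. Result: 'yjq'.

yjq


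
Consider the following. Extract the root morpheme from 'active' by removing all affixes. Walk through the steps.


Remove suffix '-ive' from 'active' to get root 'act'.

act


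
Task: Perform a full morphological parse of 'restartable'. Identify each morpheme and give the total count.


Step 1: Identify prefix: 're' (meaning: again)
Step 2: Identify root: 'start'
Step 3: Identify suffix(es): 'able'
Decomposition: re- (prefix: again) + start (root) + -able (suffix: capable of)
Total morphemes: 3

3 morphemes (re- (prefix: again) + start (root) + -able (suffix: capable of))


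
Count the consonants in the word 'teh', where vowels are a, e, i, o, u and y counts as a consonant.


Consonants in 'teh': t, h = 2 consonants.

2


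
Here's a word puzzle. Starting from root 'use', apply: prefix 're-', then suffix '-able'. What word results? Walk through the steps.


Step 1: Add prefix 're-' to 'use' = 'reuse'
Step 2: Add suffix '-able' to 'reuse' = 'reusable'

reusable


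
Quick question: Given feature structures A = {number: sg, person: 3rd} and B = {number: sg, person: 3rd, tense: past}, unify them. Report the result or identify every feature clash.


Compare features:
number: A=sg vs B=sg -> unified: sg
person: A=3rd vs B=3rd -> unified: 3rd
tense: A=_ vs B=past -> unified: past
No clashes found.

Unified: {number: sg, person: 3rd, tense: past}


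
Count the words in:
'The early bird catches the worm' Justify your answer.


Split into words: The | early | bird | catches | the | worm = 6 words.

6


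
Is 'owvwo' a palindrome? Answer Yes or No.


Forward: 'owvwo'
Reversed: 'owvwo'
They are identical.

Yes


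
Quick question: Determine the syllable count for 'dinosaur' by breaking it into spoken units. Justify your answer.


Break 'dinosaur' into syllables: di-no-saur -> di | no | saur = 3 syllables

3 syllables


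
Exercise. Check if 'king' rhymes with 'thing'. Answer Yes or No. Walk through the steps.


Rime (stressed vowel + following sounds) of 'king': -ing = /ɪŋ/
Rime of 'thing': -ing = /ɪŋ/
/ɪŋ/ and /ɪŋ/ are the same ending sound, so the words rhyme.

Yes


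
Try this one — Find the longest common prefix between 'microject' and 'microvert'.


Compare from the start: 5 characters match: 'micro'. Mismatch at position 6: 'j' vs 'v'.

micro


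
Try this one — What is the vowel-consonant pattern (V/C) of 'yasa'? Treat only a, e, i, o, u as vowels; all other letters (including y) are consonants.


Letter mapping: y = C, a = V, s = C, a = V.

CVCV


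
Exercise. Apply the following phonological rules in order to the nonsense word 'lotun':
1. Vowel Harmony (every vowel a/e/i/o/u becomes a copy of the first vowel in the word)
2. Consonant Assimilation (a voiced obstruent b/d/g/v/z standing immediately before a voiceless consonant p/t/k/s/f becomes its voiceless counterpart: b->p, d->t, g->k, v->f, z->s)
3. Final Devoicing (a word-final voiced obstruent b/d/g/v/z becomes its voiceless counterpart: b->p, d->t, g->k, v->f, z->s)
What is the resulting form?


Starting form: 'lotun'
Rule 1: Vowel Harmony: all vowels become 'o' (matching first vowel). 'lotun' -> 'loton'
Rule 2: Consonant Assimilation: no voiced obstruent (b/d/g/v/z) stands immediately before a voiceless consonant (p/t/k/s/f). No change.
Rule 3: Final Devoicing: final consonant 'n' is not one of the voiced obstruents b/d/g/v/z. No change.
Final form: 'loton'

loton


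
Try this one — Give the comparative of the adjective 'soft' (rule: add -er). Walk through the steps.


Apply comparative formation (add -er): 'soft' -> 'softer'.

softer


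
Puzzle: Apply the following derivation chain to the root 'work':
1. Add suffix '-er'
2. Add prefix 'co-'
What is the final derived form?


Step 1: Add suffix '-er' to 'work' = 'worker'
Step 2: Add prefix 'co-' to 'worker' = 'coworker'

coworker


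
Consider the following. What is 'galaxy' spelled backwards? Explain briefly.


Reverse 'galaxy' character by character: 'yxalag'.

yxalag


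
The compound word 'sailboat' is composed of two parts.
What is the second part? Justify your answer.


Split 'sailboat' into 'sail' + 'boat'. The second part is 'boat'.

boat


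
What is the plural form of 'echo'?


Apply rule: Add -es (consonant + o). 'echo' becomes 'echoes'.

echoes


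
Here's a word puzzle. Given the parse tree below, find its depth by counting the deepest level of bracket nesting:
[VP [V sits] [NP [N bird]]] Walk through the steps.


Count bracket nesting levels:
'[' at pos 0: depth = 1
'[' at pos 4: depth = 2
'[' at pos 13: depth = 2
'[' at pos 17: depth = 3
Maximum depth reached: 3

3


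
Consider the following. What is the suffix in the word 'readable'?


The word 'readable' = 'read' (root) + '-able' (suffix). The suffix is '-able'.

able


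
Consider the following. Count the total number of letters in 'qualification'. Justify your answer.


Spell out 'qualification' and number each letter: q(1), u(2), a(3), l(4), i(5), f(6), i(7), c(8), a(9), t(10), i(11), o(12), n(13). Total: 13 letters.

13


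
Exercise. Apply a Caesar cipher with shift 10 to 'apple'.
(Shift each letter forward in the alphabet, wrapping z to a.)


Shift each letter by 10: a -> k, p -> z, p -> z, l -> v, e -> o. Result: 'kzzvo'.

kzzvo


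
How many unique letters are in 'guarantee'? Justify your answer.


Unique letters in 'guarantee': {a, e, g, n, r, t, u} = 7 distinct letters.

7


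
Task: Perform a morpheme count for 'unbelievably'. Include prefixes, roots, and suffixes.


Decomposition: un- (prefix) + believe (root) + -able (suffix) + -ly (suffix) = 4 morpheme(s)

4 morphemes


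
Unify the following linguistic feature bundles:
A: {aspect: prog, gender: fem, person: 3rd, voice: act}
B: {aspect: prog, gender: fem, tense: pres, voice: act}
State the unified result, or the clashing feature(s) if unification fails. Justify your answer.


Compare features:
aspect: A=prog vs B=prog -> unified: prog
gender: A=fem vs B=fem -> unified: fem
person: A=3rd vs B=_ -> unified: 3rd
tense: A=_ vs B=pres -> unified: pres
voice: A=act vs B=act -> unified: act
No clashes found.

Unified: {aspect: prog, gender: fem, person: 3rd, tense: pres, voice: act}


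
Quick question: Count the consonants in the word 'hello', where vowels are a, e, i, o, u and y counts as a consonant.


Consonants in 'hello': h, l, l = 3 consonants.

3


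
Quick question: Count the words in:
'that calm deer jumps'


Split into words: that | calm | deer | jumps = 4 words.

4


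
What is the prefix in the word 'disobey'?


The word 'disobey' = 'dis' (prefix) + 'obey' (root). The prefix is 'dis'.

dis


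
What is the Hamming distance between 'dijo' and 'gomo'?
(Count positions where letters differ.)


Alignment:
Position 1: 'd' vs 'g' = DIFFER
Position 2: 'i' vs 'o' = DIFFER
Position 3: 'j' vs 'm' = DIFFER
Position 4: 'o' vs 'o' = match
Total differences: 3

3


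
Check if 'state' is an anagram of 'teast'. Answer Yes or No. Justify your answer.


Sorted letters of 'state': 'aestt'
Sorted letters of 'teast': 'aestt'
They match.

Yes


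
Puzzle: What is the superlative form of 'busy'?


Apply superlative formation (consonant + y: change y to i, add -est): 'busy' -> 'busiest'.

busiest


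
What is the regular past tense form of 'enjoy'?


Apply rule: Add -ed. 'enjoy' becomes 'enjoyed'.

enjoyed


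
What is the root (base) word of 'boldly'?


Remove suffix '-ly' from 'boldly' to get root 'bold'.

bold


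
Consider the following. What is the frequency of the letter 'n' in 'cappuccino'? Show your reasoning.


Letter 'n' in 'cappuccino': found at position(s) 9 = 1 occurrence(s).

1


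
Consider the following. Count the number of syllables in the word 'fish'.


Break 'fish' into syllables: fish -> fish = 1 syllable

1 syllable


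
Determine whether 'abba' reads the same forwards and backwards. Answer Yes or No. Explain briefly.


Forward: 'abba'
Reversed: 'abba'
They are identical.

Yes


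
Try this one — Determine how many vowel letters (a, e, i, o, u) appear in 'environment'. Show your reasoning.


Vowels in 'environment': e, i, o, e = 4 vowels.

4


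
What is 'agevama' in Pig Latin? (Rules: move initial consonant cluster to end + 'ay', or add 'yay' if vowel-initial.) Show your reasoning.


'agevama' starts with a vowel, so add 'yay': 'agevamayay'.

agevamayay


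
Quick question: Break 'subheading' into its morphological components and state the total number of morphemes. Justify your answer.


Step 1: Identify prefix: 'sub' (meaning: below)
Step 2: Identify root: 'head'
Step 3: Identify suffix(es): 'ing'
Decomposition: sub- (prefix: below) + head (root) + -ing (suffix: ongoing/result)
Total morphemes: 3

3 morphemes (sub- (prefix: below) + head (root) + -ing (suffix: ongoing/result))


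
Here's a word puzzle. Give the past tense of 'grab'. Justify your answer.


Apply rule: Double final consonant and add -ed. 'grab' becomes 'grabbed'.

grabbed


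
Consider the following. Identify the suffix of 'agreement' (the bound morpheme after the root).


The word 'agreement' = 'agree' (root) + '-ment' (suffix). The suffix is '-ment'.

ment


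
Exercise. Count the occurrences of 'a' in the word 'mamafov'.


Letter 'a' in 'mamafov': found at position(s) 2, 4 = 2 occurrence(s).

2


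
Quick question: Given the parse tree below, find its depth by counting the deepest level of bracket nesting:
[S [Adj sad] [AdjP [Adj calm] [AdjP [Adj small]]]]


Count bracket nesting levels:
'[' at pos 0: depth = 1
'[' at pos 3: depth = 2
'[' at pos 13: depth = 2
'[' at pos 19: depth = 3
'[' at pos 30: depth = 3
'[' at pos 36: depth = 4
Maximum depth reached: 4

4


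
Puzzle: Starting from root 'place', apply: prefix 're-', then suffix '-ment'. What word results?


Step 1: Add prefix 're-' to 'place' = 'replace'
Step 2: Add suffix '-ment' to 'replace' = 'replacement'

replacement


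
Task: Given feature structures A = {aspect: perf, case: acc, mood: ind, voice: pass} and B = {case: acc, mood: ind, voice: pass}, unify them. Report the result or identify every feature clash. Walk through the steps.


Compare features:
aspect: A=perf vs B=_ -> unified: perf
case: A=acc vs B=acc -> unified: acc
mood: A=ind vs B=ind -> unified: ind
voice: A=pass vs B=pass -> unified: pass
No clashes found.

Unified: {aspect: perf, case: acc, mood: ind, voice: pass}


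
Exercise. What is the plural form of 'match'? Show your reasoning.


Apply rule: Add -es (sibilant/fricative ending). 'match' becomes 'matches'.

matches


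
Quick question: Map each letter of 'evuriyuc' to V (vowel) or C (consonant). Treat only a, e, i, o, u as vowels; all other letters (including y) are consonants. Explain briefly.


Letter mapping: e = V, v = C, u = V, r = C, i = V, y = C, u = V, c = C.

VCVCVCVC


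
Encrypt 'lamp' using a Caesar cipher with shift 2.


Shift each letter by 2: l -> n, a -> c, m -> o, p -> r. Result: 'ncor'.

ncor


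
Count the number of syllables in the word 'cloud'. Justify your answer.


Break 'cloud' into syllables: cloud -> cloud = 1 syllable

1 syllable


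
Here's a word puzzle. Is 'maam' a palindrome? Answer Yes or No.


Forward: 'maam'
Reversed: 'maam'
They are identical.

Yes


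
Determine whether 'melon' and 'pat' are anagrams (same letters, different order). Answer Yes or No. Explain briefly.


Sorted letters of 'melon': 'elmno'
Sorted letters of 'pat': 'apt'
They do not match.

No


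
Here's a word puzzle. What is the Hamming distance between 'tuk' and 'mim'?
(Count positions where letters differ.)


Alignment:
Position 1: 't' vs 'm' = DIFFER
Position 2: 'u' vs 'i' = DIFFER
Position 3: 'k' vs 'm' = DIFFER
Total differences: 3

3


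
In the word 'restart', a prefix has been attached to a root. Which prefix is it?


The word 'restart' = 're' (prefix) + 'start' (root). The prefix is 're'.

re


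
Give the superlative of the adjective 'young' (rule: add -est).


Apply superlative formation (add -est): 'young' -> 'youngest'.

youngest


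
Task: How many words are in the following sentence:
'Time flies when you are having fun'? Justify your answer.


Split into words: Time | flies | when | you | are | having | fun = 7 words.

7


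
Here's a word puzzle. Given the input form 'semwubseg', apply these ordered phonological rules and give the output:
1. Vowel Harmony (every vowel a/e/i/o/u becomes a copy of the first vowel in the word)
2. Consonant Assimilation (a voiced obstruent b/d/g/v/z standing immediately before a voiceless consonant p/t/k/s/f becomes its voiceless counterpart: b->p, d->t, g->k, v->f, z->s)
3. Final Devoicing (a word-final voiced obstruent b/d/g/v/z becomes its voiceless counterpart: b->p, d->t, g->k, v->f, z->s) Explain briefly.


Starting form: 'semwubseg'
Rule 1: Vowel Harmony: all vowels become 'e' (matching first vowel). 'semwubseg' -> 'semwebseg'
Rule 2: Consonant Assimilation: voiced obstruent before voiceless consonant becomes voiceless ('bs' -> 'ps'). 'semwebseg' -> 'semwepseg'
Rule 3: Final Devoicing: word-final voiced obstruent 'g' becomes voiceless 'k'. 'semwepseg' -> 'semwepsek'
Final form: 'semwepsek'

semwepsek
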